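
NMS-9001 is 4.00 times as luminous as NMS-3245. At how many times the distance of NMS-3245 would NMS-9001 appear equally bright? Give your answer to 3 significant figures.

Equal flux requires L_NMS-9001/d_NMS-9001² = L_NMS-3245/d_NMS-3245², so d_NMS-9001/d_NMS-3245 = √(L_NMS-9001/L_NMS-3245)
= √(4.00) = 2.000.

2.00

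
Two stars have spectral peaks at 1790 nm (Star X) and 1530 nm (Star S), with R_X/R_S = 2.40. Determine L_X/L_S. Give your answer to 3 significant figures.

3.07

Wien's law gives T ∝ 1/λ_max, so T_X/T_S = λ_S/λ_X = 1530/1790 = 0.8547.
Then L ∝ R²T⁴ gives L_X/L_S = (2.40)² × (0.8547)⁴ = 5.760 × 0.5338 = 3.075.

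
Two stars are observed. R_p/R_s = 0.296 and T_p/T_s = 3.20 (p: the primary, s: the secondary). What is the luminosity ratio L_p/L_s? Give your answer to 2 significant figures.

From the Stefan–Boltzmann law, L ∝ R²T⁴, so
L_p/L_s = (R_p/R_s)² (T_p/T_s)⁴ = (0.296)² × (3.20)⁴ = 0.08762 × 104.9 = 9.187.

9.2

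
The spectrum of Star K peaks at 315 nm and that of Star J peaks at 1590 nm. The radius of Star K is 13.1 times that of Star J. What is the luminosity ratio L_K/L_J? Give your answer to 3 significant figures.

1.11×10^5

Wien's law gives T ∝ 1/λ_max, so T_K/T_J = λ_J/λ_K = 1590/315 = 5.048.
Then L ∝ R²T⁴ gives L_K/L_J = (13.1)² × (5.048)⁴ = 171.6 × 649.2 = 1.114×10^5.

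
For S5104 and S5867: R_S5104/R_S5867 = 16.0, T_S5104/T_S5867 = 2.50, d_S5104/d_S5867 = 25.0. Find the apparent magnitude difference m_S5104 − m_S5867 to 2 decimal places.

-3.01

L_S5104/L_S5867 = (16.0)²(2.50)⁴ = 1.000×10^4.
F_S5104/F_S5867 = (L_S5104/L_S5867)/(d_S5104/d_S5867)² = 1.000×10^4/625.0 = 16.00.
m_S5104 − m_S5867 = −2.5 log₁₀(16.00) = -3.01.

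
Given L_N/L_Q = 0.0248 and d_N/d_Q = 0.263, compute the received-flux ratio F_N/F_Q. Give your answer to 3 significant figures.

F = L/(4πd²), so F_N/F_Q = (L_N/L_Q) / (d_N/d_Q)²
= 0.0248 / (0.263)² = 0.0248 / 0.06917 = 0.3585.

0.359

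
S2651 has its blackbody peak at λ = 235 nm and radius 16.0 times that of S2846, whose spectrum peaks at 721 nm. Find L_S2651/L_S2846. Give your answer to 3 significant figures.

2.27×10^4

Wien's law gives T ∝ 1/λ_max, so T_S2651/T_S2846 = λ_S2846/λ_S2651 = 721/235 = 3.068.
Then L ∝ R²T⁴ gives L_S2651/L_S2846 = (16.0)² × (3.068)⁴ = 256.0 × 88.61 = 2.268×10^4.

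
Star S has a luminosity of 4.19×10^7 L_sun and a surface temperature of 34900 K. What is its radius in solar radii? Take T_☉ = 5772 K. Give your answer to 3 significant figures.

R/R_☉ = √(L/L_☉) / (T/T_☉)² = √(4.19×10^7) / (6.046)²
       = 6473 / 36.56 = 177.1.

177 solar radii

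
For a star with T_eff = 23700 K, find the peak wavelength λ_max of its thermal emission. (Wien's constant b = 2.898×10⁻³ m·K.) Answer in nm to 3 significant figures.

λ_max = b/T = 2.898×10⁻³ / 23700 = 1.22×10^-7 m = 122.3 nm.

122 nm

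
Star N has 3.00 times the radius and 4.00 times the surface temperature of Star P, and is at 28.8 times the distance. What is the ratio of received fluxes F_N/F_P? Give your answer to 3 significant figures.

2.78

L_N/L_P = (R_N/R_P)²(T_N/T_P)⁴ = (3.00)² × (4.00)⁴ = 2304.
F_N/F_P = (L_N/L_P)/(d_N/d_P)² = 2304 / (28.8)² = 2.778.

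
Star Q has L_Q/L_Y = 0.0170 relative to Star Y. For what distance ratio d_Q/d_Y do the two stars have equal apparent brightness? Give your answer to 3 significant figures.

0.130

Equal flux requires L_Q/d_Q² = L_Y/d_Y², so d_Q/d_Y = √(L_Q/L_Y)
= √(0.0170) = 0.1304.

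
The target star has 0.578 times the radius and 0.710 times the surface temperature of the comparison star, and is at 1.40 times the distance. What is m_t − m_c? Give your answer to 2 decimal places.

3.41

L_t/L_c = (0.578)²(0.710)⁴ = 0.08490.
F_t/F_c = (L_t/L_c)/(d_t/d_c)² = 0.08490/1.960 = 0.04331.
m_t − m_c = −2.5 log₁₀(0.04331) = 3.41.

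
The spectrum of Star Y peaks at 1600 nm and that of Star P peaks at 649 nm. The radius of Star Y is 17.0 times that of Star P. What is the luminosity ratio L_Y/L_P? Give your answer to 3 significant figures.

Wien's law gives T ∝ 1/λ_max, so T_Y/T_P = λ_P/λ_Y = 649/1600 = 0.4056.
Then L ∝ R²T⁴ gives L_Y/L_P = (17.0)² × (0.4056)⁴ = 289.0 × 0.02707 = 7.823.

7.82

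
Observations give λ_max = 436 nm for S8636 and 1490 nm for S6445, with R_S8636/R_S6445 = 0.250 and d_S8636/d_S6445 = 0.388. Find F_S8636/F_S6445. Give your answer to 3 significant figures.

56.6

Wien's law: T_S8636/T_S6445 = λ_S6445/λ_S8636 = 1490/436 = 3.417.
L_S8636/L_S6445 = (R_S8636/R_S6445)²(T_S8636/T_S6445)⁴ = (0.250)²(3.417)⁴ = 8.525.
F_S8636/F_S6445 = (L_S8636/L_S6445)/(d_S8636/d_S6445)² = 8.525/(0.388)² = 56.63.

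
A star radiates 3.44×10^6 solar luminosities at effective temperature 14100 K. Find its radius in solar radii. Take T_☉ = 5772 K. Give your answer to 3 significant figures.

311 solar radii

R/R_☉ = √(L/L_☉) / (T/T_☉)² = √(3.44×10^6) / (2.443)²
       = 1855 / 5.967 = 310.8.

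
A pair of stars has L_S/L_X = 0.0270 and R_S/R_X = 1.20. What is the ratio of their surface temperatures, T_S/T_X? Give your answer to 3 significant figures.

0.370

L ∝ R²T⁴ gives T ∝ (L/R²)^(1/4), so
T_S/T_X = (0.0270 / 1.20²)^(1/4) = (0.01875)^(1/4) = 0.3700.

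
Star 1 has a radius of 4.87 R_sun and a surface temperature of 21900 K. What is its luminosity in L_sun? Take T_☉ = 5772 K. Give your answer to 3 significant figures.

4.92×10^3 L_sun

L/L_☉ = (R/R_☉)² (T/T_☉)⁴ = (4.87)² × (21900/5772)⁴
       = 23.72 × (3.794)⁴ = 23.72 × 207.2 = 4915.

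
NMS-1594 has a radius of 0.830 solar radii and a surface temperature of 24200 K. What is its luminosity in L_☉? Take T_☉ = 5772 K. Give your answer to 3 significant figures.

213 L_☉

L/L_☉ = (R/R_☉)² (T/T_☉)⁴ = (0.830)² × (24200/5772)⁴
       = 0.6889 × (4.193)⁴ = 0.6889 × 309.0 = 212.9.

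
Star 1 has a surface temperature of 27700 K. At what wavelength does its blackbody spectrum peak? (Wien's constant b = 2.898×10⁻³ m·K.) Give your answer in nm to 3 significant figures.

105 nm

λ_max = b/T = 2.898×10⁻³ / 27700 = 1.05×10^-7 m = 104.6 nm.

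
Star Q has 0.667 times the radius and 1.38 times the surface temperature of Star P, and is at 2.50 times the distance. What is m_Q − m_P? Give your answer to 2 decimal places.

1.47

L_Q/L_P = (0.667)²(1.38)⁴ = 1.613.
F_Q/F_P = (L_Q/L_P)/(d_Q/d_P)² = 1.613/6.250 = 0.2582.
m_Q − m_P = −2.5 log₁₀(0.2582) = 1.47.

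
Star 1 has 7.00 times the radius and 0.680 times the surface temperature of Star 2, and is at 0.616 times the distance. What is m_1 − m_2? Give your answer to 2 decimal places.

-3.60

L_1/L_2 = (7.00)²(0.680)⁴ = 10.48.
F_1/F_2 = (L_1/L_2)/(d_1/d_2)² = 10.48/0.3795 = 27.61.
m_1 − m_2 = −2.5 log₁₀(27.61) = -3.60.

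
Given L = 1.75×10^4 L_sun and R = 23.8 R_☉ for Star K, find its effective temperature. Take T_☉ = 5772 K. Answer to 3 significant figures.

1.36×10^4 K

T/T_☉ = (L/L_☉)^(1/4) / (R/R_☉)^(1/2)
T = 5772 × (1.75×10^4)^(1/4) / √(23.8) = 5772 × 11.50 / 4.879 = 1.361×10^4 K.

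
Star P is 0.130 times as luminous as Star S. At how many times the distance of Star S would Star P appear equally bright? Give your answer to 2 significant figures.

Equal flux requires L_P/d_P² = L_S/d_S², so d_P/d_S = √(L_P/L_S)
= √(0.130) = 0.3606.

0.36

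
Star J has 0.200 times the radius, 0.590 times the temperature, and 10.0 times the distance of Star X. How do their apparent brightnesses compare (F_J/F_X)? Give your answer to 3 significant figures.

4.85×10^-5

L_J/L_X = (R_J/R_X)²(T_J/T_X)⁴ = (0.200)² × (0.590)⁴ = 0.004847.
F_J/F_X = (L_J/L_X)/(d_J/d_X)² = 0.004847 / (10.0)² = 4.847×10^-5.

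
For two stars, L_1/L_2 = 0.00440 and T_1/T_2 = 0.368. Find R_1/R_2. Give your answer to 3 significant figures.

0.490

L ∝ R²T⁴ gives R ∝ √L / T², so
R_1/R_2 = √(0.00440) / (0.368)² = 0.06633 / 0.1354 = 0.4898.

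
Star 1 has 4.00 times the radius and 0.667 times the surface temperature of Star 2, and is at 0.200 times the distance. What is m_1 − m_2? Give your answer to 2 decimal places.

-4.75

L_1/L_2 = (4.00)²(0.667)⁴ = 3.167.
F_1/F_2 = (L_1/L_2)/(d_1/d_2)² = 3.167/0.04000 = 79.17.
m_1 − m_2 = −2.5 log₁₀(79.17) = -4.75.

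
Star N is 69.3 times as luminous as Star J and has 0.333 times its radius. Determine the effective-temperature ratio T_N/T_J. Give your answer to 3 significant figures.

L ∝ R²T⁴ gives T ∝ (L/R²)^(1/4), so
T_N/T_J = (69.3 / 0.333²)^(1/4) = (624.9)^(1/4) = 5.000.

5.00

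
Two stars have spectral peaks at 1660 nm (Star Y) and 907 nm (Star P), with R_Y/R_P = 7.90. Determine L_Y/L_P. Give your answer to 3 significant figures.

Wien's law gives T ∝ 1/λ_max, so T_Y/T_P = λ_P/λ_Y = 907/1660 = 0.5464.
Then L ∝ R²T⁴ gives L_Y/L_P = (7.90)² × (0.5464)⁴ = 62.41 × 0.08912 = 5.562.

5.56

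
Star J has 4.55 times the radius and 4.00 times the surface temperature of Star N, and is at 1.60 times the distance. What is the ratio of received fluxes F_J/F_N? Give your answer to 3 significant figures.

2.07×10^3

L_J/L_N = (R_J/R_N)²(T_J/T_N)⁴ = (4.55)² × (4.00)⁴ = 5300.
F_J/F_N = (L_J/L_N)/(d_J/d_N)² = 5300 / (1.60)² = 2070.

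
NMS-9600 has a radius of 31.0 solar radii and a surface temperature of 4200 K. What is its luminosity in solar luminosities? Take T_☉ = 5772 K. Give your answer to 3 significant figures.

L/L_☉ = (R/R_☉)² (T/T_☉)⁴ = (31.0)² × (4200/5772)⁴
       = 961.0 × (0.7277)⁴ = 961.0 × 0.2803 = 269.4.

269 solar luminosities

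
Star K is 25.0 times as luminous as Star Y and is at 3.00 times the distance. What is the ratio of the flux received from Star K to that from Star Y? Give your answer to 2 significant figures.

2.8

F = L/(4πd²), so F_K/F_Y = (L_K/L_Y) / (d_K/d_Y)²
= 25.0 / (3.00)² = 25.0 / 9.000 = 2.778.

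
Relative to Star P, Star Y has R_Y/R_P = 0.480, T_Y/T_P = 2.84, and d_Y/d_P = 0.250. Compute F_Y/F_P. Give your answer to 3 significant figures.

L_Y/L_P = (R_Y/R_P)²(T_Y/T_P)⁴ = (0.480)² × (2.84)⁴ = 14.99.
F_Y/F_P = (L_Y/L_P)/(d_Y/d_P)² = 14.99 / (0.250)² = 239.8.

240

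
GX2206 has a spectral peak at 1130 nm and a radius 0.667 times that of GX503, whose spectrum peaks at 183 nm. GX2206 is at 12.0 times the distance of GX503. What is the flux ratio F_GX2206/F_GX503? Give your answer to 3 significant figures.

Wien's law: T_GX2206/T_GX503 = λ_GX503/λ_GX2206 = 183/1130 = 0.1619.
L_GX2206/L_GX503 = (R_GX2206/R_GX503)²(T_GX2206/T_GX503)⁴ = (0.667)²(0.1619)⁴ = 3.060×10^-4.
F_GX2206/F_GX503 = (L_GX2206/L_GX503)/(d_GX2206/d_GX503)² = 3.060×10^-4/(12.0)² = 2.125×10^-6.

2.13×10^-6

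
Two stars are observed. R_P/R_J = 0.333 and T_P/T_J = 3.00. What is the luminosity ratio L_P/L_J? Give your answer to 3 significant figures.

From the Stefan–Boltzmann law, L ∝ R²T⁴, so
L_P/L_J = (R_P/R_J)² (T_P/T_J)⁴ = (0.333)² × (3.00)⁴ = 0.1109 × 81.00 = 8.982.

8.98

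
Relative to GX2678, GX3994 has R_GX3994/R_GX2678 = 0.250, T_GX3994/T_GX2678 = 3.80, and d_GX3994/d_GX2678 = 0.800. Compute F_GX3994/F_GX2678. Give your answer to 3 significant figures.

20.4

L_GX3994/L_GX2678 = (R_GX3994/R_GX2678)²(T_GX3994/T_GX2678)⁴ = (0.250)² × (3.80)⁴ = 13.03.
F_GX3994/F_GX2678 = (L_GX3994/L_GX2678)/(d_GX3994/d_GX2678)² = 13.03 / (0.800)² = 20.36.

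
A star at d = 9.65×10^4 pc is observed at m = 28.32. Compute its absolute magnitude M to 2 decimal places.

M = m − 5 log₁₀(d/10 pc) = 28.32 − 5 log₁₀(9.65×10^4/10)
  = 28.32 − 5 × 3.985 = 28.32 − 19.92 = 8.40.

8.40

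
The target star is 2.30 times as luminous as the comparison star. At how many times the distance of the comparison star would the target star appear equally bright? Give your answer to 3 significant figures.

Equal flux requires L_t/d_t² = L_c/d_c², so d_t/d_c = √(L_t/L_c)
= √(2.30) = 1.517.

1.52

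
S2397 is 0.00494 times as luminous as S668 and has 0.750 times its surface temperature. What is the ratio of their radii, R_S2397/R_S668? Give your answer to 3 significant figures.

L ∝ R²T⁴ gives R ∝ √L / T², so
R_S2397/R_S668 = √(0.00494) / (0.750)² = 0.07029 / 0.5625 = 0.1250.

0.125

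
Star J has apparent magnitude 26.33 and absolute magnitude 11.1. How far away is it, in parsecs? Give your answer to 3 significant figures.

1.11×10^4 pc

m − M = 5 log₁₀(d/10 pc)
26.33 − (11.1) = 15.23 = 5 log₁₀(d/10)
d = 10 × 10^(15.23/5) = 10 × 10^3.046 = 1.112×10^4 pc.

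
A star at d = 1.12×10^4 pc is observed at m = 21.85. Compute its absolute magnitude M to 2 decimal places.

6.60

M = m − 5 log₁₀(d/10 pc) = 21.85 − 5 log₁₀(1.12×10^4/10)
  = 21.85 − 5 × 3.049 = 21.85 − 15.25 = 6.60.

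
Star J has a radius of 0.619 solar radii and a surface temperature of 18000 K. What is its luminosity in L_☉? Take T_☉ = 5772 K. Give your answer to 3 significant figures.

L/L_☉ = (R/R_☉)² (T/T_☉)⁴ = (0.619)² × (18000/5772)⁴
       = 0.3832 × (3.119)⁴ = 0.3832 × 94.58 = 36.24.

36.2 L_☉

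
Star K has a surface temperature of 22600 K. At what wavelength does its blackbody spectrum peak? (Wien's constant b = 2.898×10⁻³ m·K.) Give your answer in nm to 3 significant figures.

λ_max = b/T = 2.898×10⁻³ / 22600 = 1.28×10^-7 m = 128.2 nm.

128 nm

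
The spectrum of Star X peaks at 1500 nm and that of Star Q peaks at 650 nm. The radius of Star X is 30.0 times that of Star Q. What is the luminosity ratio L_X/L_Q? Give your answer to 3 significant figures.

Wien's law gives T ∝ 1/λ_max, so T_X/T_Q = λ_Q/λ_X = 650/1500 = 0.4333.
Then L ∝ R²T⁴ gives L_X/L_Q = (30.0)² × (0.4333)⁴ = 900.0 × 0.03526 = 31.73.

31.7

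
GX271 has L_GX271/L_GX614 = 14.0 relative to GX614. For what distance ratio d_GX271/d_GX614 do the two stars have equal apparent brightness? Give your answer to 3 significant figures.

Equal flux requires L_GX271/d_GX271² = L_GX614/d_GX614², so d_GX271/d_GX614 = √(L_GX271/L_GX614)
= √(14.0) = 3.742.

3.74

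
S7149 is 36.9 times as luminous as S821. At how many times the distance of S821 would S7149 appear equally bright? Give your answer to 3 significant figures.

6.07

Equal flux requires L_S7149/d_S7149² = L_S821/d_S821², so d_S7149/d_S821 = √(L_S7149/L_S821)
= √(36.9) = 6.075.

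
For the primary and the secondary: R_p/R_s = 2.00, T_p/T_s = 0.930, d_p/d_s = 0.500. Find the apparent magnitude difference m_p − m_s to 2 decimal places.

L_p/L_s = (2.00)²(0.930)⁴ = 2.992.
F_p/F_s = (L_p/L_s)/(d_p/d_s)² = 2.992/0.2500 = 11.97.
m_p − m_s = −2.5 log₁₀(11.97) = -2.70.

-2.70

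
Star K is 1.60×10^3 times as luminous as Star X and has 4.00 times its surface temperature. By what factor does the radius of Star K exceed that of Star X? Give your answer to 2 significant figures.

2.5

L ∝ R²T⁴ gives R ∝ √L / T², so
R_K/R_X = √(1.60×10^3) / (4.00)² = 40.00 / 16.00 = 2.500.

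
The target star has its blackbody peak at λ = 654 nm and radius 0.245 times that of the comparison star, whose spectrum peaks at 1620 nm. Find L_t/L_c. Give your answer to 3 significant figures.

Wien's law gives T ∝ 1/λ_max, so T_t/T_c = λ_c/λ_t = 1620/654 = 2.477.
Then L ∝ R²T⁴ gives L_t/L_c = (0.245)² × (2.477)⁴ = 0.06002 × 37.65 = 2.260.

2.26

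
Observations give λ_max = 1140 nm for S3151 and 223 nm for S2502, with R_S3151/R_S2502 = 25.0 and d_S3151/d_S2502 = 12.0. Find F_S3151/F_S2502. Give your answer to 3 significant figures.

Wien's law: T_S3151/T_S2502 = λ_S2502/λ_S3151 = 223/1140 = 0.1956.
L_S3151/L_S2502 = (R_S3151/R_S2502)²(T_S3151/T_S2502)⁴ = (25.0)²(0.1956)⁴ = 0.9151.
F_S3151/F_S2502 = (L_S3151/L_S2502)/(d_S3151/d_S2502)² = 0.9151/(12.0)² = 0.006355.

0.00636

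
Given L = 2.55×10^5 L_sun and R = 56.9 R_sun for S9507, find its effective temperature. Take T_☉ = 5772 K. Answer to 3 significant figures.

T/T_☉ = (L/L_☉)^(1/4) / (R/R_☉)^(1/2)
T = 5772 × (2.55×10^5)^(1/4) / √(56.9) = 5772 × 22.47 / 7.543 = 1.720×10^4 K.

1.72×10^4 K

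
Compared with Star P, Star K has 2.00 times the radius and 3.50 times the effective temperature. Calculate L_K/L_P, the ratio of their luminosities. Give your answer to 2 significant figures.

From the Stefan–Boltzmann law, L ∝ R²T⁴, so
L_K/L_P = (R_K/R_P)² (T_K/T_P)⁴ = (2.00)² × (3.50)⁴ = 4.000 × 150.1 = 600.2.

6.0×10^2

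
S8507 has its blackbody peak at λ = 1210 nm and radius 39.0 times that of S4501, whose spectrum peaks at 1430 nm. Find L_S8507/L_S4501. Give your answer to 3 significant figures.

2.97×10^3

Wien's law gives T ∝ 1/λ_max, so T_S8507/T_S4501 = λ_S4501/λ_S8507 = 1430/1210 = 1.182.
Then L ∝ R²T⁴ gives L_S8507/L_S4501 = (39.0)² × (1.182)⁴ = 1521 × 1.951 = 2967.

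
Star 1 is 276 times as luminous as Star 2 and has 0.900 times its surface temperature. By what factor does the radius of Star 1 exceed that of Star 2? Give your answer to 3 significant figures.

20.5

L ∝ R²T⁴ gives R ∝ √L / T², so
R_1/R_2 = √(276) / (0.900)² = 16.61 / 0.8100 = 20.51.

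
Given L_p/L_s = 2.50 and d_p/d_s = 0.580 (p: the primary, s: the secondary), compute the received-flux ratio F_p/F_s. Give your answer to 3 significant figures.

7.43

F = L/(4πd²), so F_p/F_s = (L_p/L_s) / (d_p/d_s)²
= 2.50 / (0.580)² = 2.50 / 0.3364 = 7.432.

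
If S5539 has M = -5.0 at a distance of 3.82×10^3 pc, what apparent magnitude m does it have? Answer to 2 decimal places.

m = M + 5 log₁₀(d/10 pc) = -5.0 + 5 log₁₀(3.82×10^3/10)
  = -5.0 + 5 × 2.582 = -5.0 + 12.91 = 7.91.

7.91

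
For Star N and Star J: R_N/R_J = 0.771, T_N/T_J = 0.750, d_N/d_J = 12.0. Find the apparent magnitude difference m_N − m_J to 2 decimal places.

L_N/L_J = (0.771)²(0.750)⁴ = 0.1881.
F_N/F_J = (L_N/L_J)/(d_N/d_J)² = 0.1881/144.0 = 0.001306.
m_N − m_J = −2.5 log₁₀(0.001306) = 7.21.

7.21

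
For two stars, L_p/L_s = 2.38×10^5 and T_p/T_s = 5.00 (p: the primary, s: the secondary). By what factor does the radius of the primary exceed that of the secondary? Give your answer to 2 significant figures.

20

L ∝ R²T⁴ gives R ∝ √L / T², so
R_p/R_s = √(2.38×10^5) / (5.00)² = 487.9 / 25.00 = 19.51.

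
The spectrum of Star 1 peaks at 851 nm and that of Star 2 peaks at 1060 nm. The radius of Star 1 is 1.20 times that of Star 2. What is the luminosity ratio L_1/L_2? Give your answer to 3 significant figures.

Wien's law gives T ∝ 1/λ_max, so T_1/T_2 = λ_2/λ_1 = 1060/851 = 1.246.
Then L ∝ R²T⁴ gives L_1/L_2 = (1.20)² × (1.246)⁴ = 1.440 × 2.407 = 3.466.

3.47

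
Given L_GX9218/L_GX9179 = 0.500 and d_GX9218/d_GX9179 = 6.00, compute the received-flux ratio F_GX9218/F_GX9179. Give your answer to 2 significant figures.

0.014

F = L/(4πd²), so F_GX9218/F_GX9179 = (L_GX9218/L_GX9179) / (d_GX9218/d_GX9179)²
= 0.500 / (6.00)² = 0.500 / 36.00 = 0.01389.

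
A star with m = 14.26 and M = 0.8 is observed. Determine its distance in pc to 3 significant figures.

4.92×10^3 pc

m − M = 5 log₁₀(d/10 pc)
14.26 − (0.8) = 13.46 = 5 log₁₀(d/10)
d = 10 × 10^(13.46/5) = 10 × 10^2.692 = 4920 pc.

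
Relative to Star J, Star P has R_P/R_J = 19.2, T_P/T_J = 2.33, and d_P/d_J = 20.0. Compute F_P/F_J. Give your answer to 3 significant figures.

27.2

L_P/L_J = (R_P/R_J)²(T_P/T_J)⁴ = (19.2)² × (2.33)⁴ = 1.086×10^4.
F_P/F_J = (L_P/L_J)/(d_P/d_J)² = 1.086×10^4 / (20.0)² = 27.16.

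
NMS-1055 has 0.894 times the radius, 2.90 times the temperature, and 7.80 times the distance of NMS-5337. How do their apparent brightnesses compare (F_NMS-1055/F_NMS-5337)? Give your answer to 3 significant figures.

0.929

L_NMS-1055/L_NMS-5337 = (R_NMS-1055/R_NMS-5337)²(T_NMS-1055/T_NMS-5337)⁴ = (0.894)² × (2.90)⁴ = 56.53.
F_NMS-1055/F_NMS-5337 = (L_NMS-1055/L_NMS-5337)/(d_NMS-1055/d_NMS-5337)² = 56.53 / (7.80)² = 0.9291.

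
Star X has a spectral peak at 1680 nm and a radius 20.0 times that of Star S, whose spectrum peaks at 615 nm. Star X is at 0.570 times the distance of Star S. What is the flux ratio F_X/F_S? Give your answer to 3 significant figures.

Wien's law: T_X/T_S = λ_S/λ_X = 615/1680 = 0.3661.
L_X/L_S = (R_X/R_S)²(T_X/T_S)⁴ = (20.0)²(0.3661)⁴ = 7.183.
F_X/F_S = (L_X/L_S)/(d_X/d_S)² = 7.183/(0.570)² = 22.11.

22.1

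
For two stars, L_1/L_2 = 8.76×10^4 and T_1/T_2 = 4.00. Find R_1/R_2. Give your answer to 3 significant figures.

L ∝ R²T⁴ gives R ∝ √L / T², so
R_1/R_2 = √(8.76×10^4) / (4.00)² = 296.0 / 16.00 = 18.50.

18.5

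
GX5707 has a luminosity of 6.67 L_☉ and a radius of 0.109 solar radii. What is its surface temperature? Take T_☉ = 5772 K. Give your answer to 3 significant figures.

2.81×10^4 K

T/T_☉ = (L/L_☉)^(1/4) / (R/R_☉)^(1/2)
T = 5772 × (6.67)^(1/4) / √(0.109) = 5772 × 1.607 / 0.3302 = 2.810×10^4 K.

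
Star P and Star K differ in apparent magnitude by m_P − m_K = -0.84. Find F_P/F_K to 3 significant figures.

2.17

F_P/F_K = 10^(−(m_P − m_K)/2.5) = 10^(0.84/2.5) = 10^0.336 = 2.168.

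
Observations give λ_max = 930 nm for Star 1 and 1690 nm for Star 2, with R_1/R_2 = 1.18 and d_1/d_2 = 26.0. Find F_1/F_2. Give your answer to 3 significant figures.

0.0225

Wien's law: T_1/T_2 = λ_2/λ_1 = 1690/930 = 1.817.
L_1/L_2 = (R_1/R_2)²(T_1/T_2)⁴ = (1.18)²(1.817)⁴ = 15.18.
F_1/F_2 = (L_1/L_2)/(d_1/d_2)² = 15.18/(26.0)² = 0.02246.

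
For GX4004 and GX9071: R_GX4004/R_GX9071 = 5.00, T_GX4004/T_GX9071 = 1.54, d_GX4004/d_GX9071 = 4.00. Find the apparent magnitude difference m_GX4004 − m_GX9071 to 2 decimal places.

L_GX4004/L_GX9071 = (5.00)²(1.54)⁴ = 140.6.
F_GX4004/F_GX9071 = (L_GX4004/L_GX9071)/(d_GX4004/d_GX9071)² = 140.6/16.00 = 8.788.
m_GX4004 − m_GX9071 = −2.5 log₁₀(8.788) = -2.36.

-2.36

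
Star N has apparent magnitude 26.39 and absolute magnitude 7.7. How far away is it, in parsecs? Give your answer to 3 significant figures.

5.47×10^4 pc

m − M = 5 log₁₀(d/10 pc)
26.39 − (7.7) = 18.69 = 5 log₁₀(d/10)
d = 10 × 10^(18.69/5) = 10 × 10^3.738 = 5.470×10^4 pc.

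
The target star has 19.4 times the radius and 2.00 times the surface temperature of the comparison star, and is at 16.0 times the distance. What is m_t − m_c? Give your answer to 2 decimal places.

L_t/L_c = (19.4)²(2.00)⁴ = 6022.
F_t/F_c = (L_t/L_c)/(d_t/d_c)² = 6022/256.0 = 23.52.
m_t − m_c = −2.5 log₁₀(23.52) = -3.43.

-3.43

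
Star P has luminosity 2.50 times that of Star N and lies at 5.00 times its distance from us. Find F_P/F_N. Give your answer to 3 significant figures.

F = L/(4πd²), so F_P/F_N = (L_P/L_N) / (d_P/d_N)²
= 2.50 / (5.00)² = 2.50 / 25.00 = 0.1000.

0.100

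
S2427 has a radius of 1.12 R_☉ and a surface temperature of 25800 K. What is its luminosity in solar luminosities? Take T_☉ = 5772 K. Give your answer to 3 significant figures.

L/L_☉ = (R/R_☉)² (T/T_☉)⁴ = (1.12)² × (25800/5772)⁴
       = 1.254 × (4.470)⁴ = 1.254 × 399.2 = 500.7.

501 solar luminosities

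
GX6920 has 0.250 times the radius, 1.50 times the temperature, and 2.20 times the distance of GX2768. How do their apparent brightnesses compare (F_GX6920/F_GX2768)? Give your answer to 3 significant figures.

0.0654

L_GX6920/L_GX2768 = (R_GX6920/R_GX2768)²(T_GX6920/T_GX2768)⁴ = (0.250)² × (1.50)⁴ = 0.3164.
F_GX6920/F_GX2768 = (L_GX6920/L_GX2768)/(d_GX6920/d_GX2768)² = 0.3164 / (2.20)² = 0.06537.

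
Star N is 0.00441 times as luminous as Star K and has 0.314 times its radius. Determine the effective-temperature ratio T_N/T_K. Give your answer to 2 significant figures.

L ∝ R²T⁴ gives T ∝ (L/R²)^(1/4), so
T_N/T_K = (0.00441 / 0.314²)^(1/4) = (0.04473)^(1/4) = 0.4599.

0.46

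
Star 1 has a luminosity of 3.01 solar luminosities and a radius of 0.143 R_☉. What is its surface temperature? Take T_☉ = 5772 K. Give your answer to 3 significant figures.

T/T_☉ = (L/L_☉)^(1/4) / (R/R_☉)^(1/2)
T = 5772 × (3.01)^(1/4) / √(0.143) = 5772 × 1.317 / 0.3782 = 2.010×10^4 K.

2.01×10^4 K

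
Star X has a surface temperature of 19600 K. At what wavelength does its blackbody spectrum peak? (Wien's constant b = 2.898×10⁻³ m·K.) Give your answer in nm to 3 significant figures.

λ_max = b/T = 2.898×10⁻³ / 19600 = 1.48×10^-7 m = 147.9 nm.

148 nm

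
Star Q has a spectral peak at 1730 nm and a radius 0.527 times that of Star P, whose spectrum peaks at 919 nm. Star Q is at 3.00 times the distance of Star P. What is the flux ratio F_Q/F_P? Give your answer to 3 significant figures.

Wien's law: T_Q/T_P = λ_P/λ_Q = 919/1730 = 0.5312.
L_Q/L_P = (R_Q/R_P)²(T_Q/T_P)⁴ = (0.527)²(0.5312)⁴ = 0.02212.
F_Q/F_P = (L_Q/L_P)/(d_Q/d_P)² = 0.02212/(3.00)² = 0.002457.

0.00246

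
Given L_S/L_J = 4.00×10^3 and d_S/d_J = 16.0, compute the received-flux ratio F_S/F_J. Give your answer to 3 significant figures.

F = L/(4πd²), so F_S/F_J = (L_S/L_J) / (d_S/d_J)²
= 4.00×10^3 / (16.0)² = 4.00×10^3 / 256.0 = 15.62.

15.6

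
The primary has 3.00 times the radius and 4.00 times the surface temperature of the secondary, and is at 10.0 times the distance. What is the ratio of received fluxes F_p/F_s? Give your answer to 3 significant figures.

23.0

L_p/L_s = (R_p/R_s)²(T_p/T_s)⁴ = (3.00)² × (4.00)⁴ = 2304.
F_p/F_s = (L_p/L_s)/(d_p/d_s)² = 2304 / (10.0)² = 23.04.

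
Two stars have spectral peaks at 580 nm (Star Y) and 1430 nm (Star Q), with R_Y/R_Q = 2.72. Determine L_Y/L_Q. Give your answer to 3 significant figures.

273

Wien's law gives T ∝ 1/λ_max, so T_Y/T_Q = λ_Q/λ_Y = 1430/580 = 2.466.
Then L ∝ R²T⁴ gives L_Y/L_Q = (2.72)² × (2.466)⁴ = 7.398 × 36.95 = 273.4.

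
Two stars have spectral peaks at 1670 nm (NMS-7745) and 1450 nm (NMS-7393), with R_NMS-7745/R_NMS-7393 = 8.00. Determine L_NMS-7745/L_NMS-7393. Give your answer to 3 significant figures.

36.4

Wien's law gives T ∝ 1/λ_max, so T_NMS-7745/T_NMS-7393 = λ_NMS-7393/λ_NMS-7745 = 1450/1670 = 0.8683.
Then L ∝ R²T⁴ gives L_NMS-7745/L_NMS-7393 = (8.00)² × (0.8683)⁴ = 64.00 × 0.5683 = 36.37.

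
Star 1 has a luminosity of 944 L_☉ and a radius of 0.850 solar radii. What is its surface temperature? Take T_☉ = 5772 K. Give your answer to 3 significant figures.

3.47×10^4 K

T/T_☉ = (L/L_☉)^(1/4) / (R/R_☉)^(1/2)
T = 5772 × (944)^(1/4) / √(0.850) = 5772 × 5.543 / 0.9220 = 3.470×10^4 K.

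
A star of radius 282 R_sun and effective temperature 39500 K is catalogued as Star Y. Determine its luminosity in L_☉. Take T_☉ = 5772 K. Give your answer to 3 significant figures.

L/L_☉ = (R/R_☉)² (T/T_☉)⁴ = (282)² × (39500/5772)⁴
       = 7.952×10^4 × (6.843)⁴ = 7.952×10^4 × 2193 = 1.744×10^8.

1.74×10^8 L_☉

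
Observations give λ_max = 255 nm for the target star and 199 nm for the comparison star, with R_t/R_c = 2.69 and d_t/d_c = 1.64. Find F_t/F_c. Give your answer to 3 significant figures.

0.998

Wien's law: T_t/T_c = λ_c/λ_t = 199/255 = 0.7804.
L_t/L_c = (R_t/R_c)²(T_t/T_c)⁴ = (2.69)²(0.7804)⁴ = 2.684.
F_t/F_c = (L_t/L_c)/(d_t/d_c)² = 2.684/(1.64)² = 0.9979.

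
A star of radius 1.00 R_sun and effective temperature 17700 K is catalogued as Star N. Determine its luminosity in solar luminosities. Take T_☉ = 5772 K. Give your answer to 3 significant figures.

88.4 solar luminosities

L/L_☉ = (R/R_☉)² (T/T_☉)⁴ = (1.00)² × (17700/5772)⁴
       = 1.000 × (3.067)⁴ = 1.000 × 88.43 = 88.43.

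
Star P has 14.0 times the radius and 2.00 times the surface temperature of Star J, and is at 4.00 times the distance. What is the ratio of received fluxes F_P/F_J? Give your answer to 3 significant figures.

L_P/L_J = (R_P/R_J)²(T_P/T_J)⁴ = (14.0)² × (2.00)⁴ = 3136.
F_P/F_J = (L_P/L_J)/(d_P/d_J)² = 3136 / (4.00)² = 196.0.

196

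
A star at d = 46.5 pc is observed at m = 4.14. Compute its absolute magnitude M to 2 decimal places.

0.80

M = m − 5 log₁₀(d/10 pc) = 4.14 − 5 log₁₀(46.5/10)
  = 4.14 − 5 × 0.667 = 4.14 − 3.34 = 0.80.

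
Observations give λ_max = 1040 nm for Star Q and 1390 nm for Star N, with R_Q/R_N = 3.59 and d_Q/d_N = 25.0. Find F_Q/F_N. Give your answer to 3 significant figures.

Wien's law: T_Q/T_N = λ_N/λ_Q = 1390/1040 = 1.337.
L_Q/L_N = (R_Q/R_N)²(T_Q/T_N)⁴ = (3.59)²(1.337)⁴ = 41.13.
F_Q/F_N = (L_Q/L_N)/(d_Q/d_N)² = 41.13/(25.0)² = 0.06580.

0.0658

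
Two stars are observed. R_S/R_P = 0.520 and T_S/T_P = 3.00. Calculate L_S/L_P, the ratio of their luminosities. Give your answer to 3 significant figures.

From the Stefan–Boltzmann law, L ∝ R²T⁴, so
L_S/L_P = (R_S/R_P)² (T_S/T_P)⁴ = (0.520)² × (3.00)⁴ = 0.2704 × 81.00 = 21.90.

21.9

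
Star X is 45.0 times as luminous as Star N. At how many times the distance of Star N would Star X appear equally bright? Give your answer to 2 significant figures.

6.7

Equal flux requires L_X/d_X² = L_N/d_N², so d_X/d_N = √(L_X/L_N)
= √(45.0) = 6.708.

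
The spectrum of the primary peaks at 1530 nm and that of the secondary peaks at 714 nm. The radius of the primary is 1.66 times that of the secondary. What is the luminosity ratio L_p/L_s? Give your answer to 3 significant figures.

Wien's law gives T ∝ 1/λ_max, so T_p/T_s = λ_s/λ_p = 714/1530 = 0.4667.
Then L ∝ R²T⁴ gives L_p/L_s = (1.66)² × (0.4667)⁴ = 2.756 × 0.04743 = 0.1307.

0.131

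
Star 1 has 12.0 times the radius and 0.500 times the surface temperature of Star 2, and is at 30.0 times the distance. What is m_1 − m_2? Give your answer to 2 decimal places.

5.00

L_1/L_2 = (12.0)²(0.500)⁴ = 9.000.
F_1/F_2 = (L_1/L_2)/(d_1/d_2)² = 9.000/900.0 = 0.01000.
m_1 − m_2 = −2.5 log₁₀(0.01000) = 5.00.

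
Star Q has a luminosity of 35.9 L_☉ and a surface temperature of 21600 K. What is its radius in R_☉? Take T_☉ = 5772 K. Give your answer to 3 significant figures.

0.428 R_☉

R/R_☉ = √(L/L_☉) / (T/T_☉)² = √(35.9) / (3.742)²
       = 5.992 / 14.00 = 0.4279.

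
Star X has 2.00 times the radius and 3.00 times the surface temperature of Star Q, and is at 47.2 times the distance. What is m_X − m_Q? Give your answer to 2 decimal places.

2.09

L_X/L_Q = (2.00)²(3.00)⁴ = 324.0.
F_X/F_Q = (L_X/L_Q)/(d_X/d_Q)² = 324.0/2228 = 0.1454.
m_X − m_Q = −2.5 log₁₀(0.1454) = 2.09.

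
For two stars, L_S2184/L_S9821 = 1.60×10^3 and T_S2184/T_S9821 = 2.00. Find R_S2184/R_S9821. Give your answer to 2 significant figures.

L ∝ R²T⁴ gives R ∝ √L / T², so
R_S2184/R_S9821 = √(1.60×10^3) / (2.00)² = 40.00 / 4.000 = 10.00.

10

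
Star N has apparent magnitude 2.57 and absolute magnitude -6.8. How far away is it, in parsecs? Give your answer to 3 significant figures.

m − M = 5 log₁₀(d/10 pc)
2.57 − (-6.8) = 9.37 = 5 log₁₀(d/10)
d = 10 × 10^(9.37/5) = 10 × 10^1.874 = 748.2 pc.

748 pc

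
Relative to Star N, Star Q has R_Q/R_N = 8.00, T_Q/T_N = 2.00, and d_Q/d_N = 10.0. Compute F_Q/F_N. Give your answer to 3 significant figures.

10.2

L_Q/L_N = (R_Q/R_N)²(T_Q/T_N)⁴ = (8.00)² × (2.00)⁴ = 1024.
F_Q/F_N = (L_Q/L_N)/(d_Q/d_N)² = 1024 / (10.0)² = 10.24.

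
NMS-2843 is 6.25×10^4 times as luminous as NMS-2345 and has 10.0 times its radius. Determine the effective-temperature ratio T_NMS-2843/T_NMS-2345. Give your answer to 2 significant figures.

5.0

L ∝ R²T⁴ gives T ∝ (L/R²)^(1/4), so
T_NMS-2843/T_NMS-2345 = (6.25×10^4 / 10.0²)^(1/4) = (625.0)^(1/4) = 5.000.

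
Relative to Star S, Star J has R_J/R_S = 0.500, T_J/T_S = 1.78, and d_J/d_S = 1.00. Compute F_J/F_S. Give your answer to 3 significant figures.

2.51

L_J/L_S = (R_J/R_S)²(T_J/T_S)⁴ = (0.500)² × (1.78)⁴ = 2.510.
F_J/F_S = (L_J/L_S)/(d_J/d_S)² = 2.510 / (1.00)² = 2.510.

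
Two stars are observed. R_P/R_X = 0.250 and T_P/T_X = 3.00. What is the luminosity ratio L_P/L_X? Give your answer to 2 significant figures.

From the Stefan–Boltzmann law, L ∝ R²T⁴, so
L_P/L_X = (R_P/R_X)² (T_P/T_X)⁴ = (0.250)² × (3.00)⁴ = 0.06250 × 81.00 = 5.062.

5.1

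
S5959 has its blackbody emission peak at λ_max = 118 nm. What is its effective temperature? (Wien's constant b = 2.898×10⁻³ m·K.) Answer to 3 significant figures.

T = b/λ_max = 2.898×10⁻³ / (118×10⁻⁹) = 2.456×10^4 K.

2.46×10^4 K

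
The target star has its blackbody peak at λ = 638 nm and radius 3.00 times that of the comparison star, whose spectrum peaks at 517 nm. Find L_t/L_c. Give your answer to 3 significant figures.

3.88

Wien's law gives T ∝ 1/λ_max, so T_t/T_c = λ_c/λ_t = 517/638 = 0.8103.
Then L ∝ R²T⁴ gives L_t/L_c = (3.00)² × (0.8103)⁴ = 9.000 × 0.4312 = 3.881.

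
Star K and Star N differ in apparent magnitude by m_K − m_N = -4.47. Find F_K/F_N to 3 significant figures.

61.4

F_K/F_N = 10^(−(m_K − m_N)/2.5) = 10^(4.47/2.5) = 10^1.788 = 61.38.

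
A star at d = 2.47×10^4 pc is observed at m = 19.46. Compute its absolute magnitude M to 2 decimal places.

M = m − 5 log₁₀(d/10 pc) = 19.46 − 5 log₁₀(2.47×10^4/10)
  = 19.46 − 5 × 3.393 = 19.46 − 16.96 = 2.50.

2.50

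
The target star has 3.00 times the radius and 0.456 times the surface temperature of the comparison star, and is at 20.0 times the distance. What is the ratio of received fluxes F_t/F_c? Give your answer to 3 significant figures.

9.73×10^-4

L_t/L_c = (R_t/R_c)²(T_t/T_c)⁴ = (3.00)² × (0.456)⁴ = 0.3891.
F_t/F_c = (L_t/L_c)/(d_t/d_c)² = 0.3891 / (20.0)² = 9.728×10^-4.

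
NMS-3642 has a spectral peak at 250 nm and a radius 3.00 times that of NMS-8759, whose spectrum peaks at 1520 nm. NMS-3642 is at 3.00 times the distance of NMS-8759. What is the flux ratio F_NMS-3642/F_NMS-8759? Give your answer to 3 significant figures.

1.37×10^3

Wien's law: T_NMS-3642/T_NMS-8759 = λ_NMS-8759/λ_NMS-3642 = 1520/250 = 6.080.
L_NMS-3642/L_NMS-8759 = (R_NMS-3642/R_NMS-8759)²(T_NMS-3642/T_NMS-8759)⁴ = (3.00)²(6.080)⁴ = 1.230×10^4.
F_NMS-3642/F_NMS-8759 = (L_NMS-3642/L_NMS-8759)/(d_NMS-3642/d_NMS-8759)² = 1.230×10^4/(3.00)² = 1367.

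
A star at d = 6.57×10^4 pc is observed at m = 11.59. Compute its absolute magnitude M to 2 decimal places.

M = m − 5 log₁₀(d/10 pc) = 11.59 − 5 log₁₀(6.57×10^4/10)
  = 11.59 − 5 × 3.818 = 11.59 − 19.09 = -7.50.

-7.50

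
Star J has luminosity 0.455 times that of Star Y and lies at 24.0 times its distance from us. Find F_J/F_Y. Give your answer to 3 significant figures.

F = L/(4πd²), so F_J/F_Y = (L_J/L_Y) / (d_J/d_Y)²
= 0.455 / (24.0)² = 0.455 / 576.0 = 7.899×10^-4.

7.90×10^-4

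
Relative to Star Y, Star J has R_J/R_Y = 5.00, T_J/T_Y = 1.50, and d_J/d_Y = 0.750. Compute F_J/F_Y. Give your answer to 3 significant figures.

L_J/L_Y = (R_J/R_Y)²(T_J/T_Y)⁴ = (5.00)² × (1.50)⁴ = 126.6.
F_J/F_Y = (L_J/L_Y)/(d_J/d_Y)² = 126.6 / (0.750)² = 225.0.

225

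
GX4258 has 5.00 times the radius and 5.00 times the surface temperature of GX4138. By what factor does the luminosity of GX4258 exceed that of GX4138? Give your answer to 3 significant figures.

From the Stefan–Boltzmann law, L ∝ R²T⁴, so
L_GX4258/L_GX4138 = (R_GX4258/R_GX4138)² (T_GX4258/T_GX4138)⁴ = (5.00)² × (5.00)⁴ = 25.00 × 625.0 = 1.562×10^4.

1.56×10^4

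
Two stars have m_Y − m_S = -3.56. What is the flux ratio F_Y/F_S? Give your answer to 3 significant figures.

F_Y/F_S = 10^(−(m_Y − m_S)/2.5) = 10^(3.56/2.5) = 10^1.424 = 26.55.

26.5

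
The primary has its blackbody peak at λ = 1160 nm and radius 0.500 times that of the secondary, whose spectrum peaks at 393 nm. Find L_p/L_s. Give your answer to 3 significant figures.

Wien's law gives T ∝ 1/λ_max, so T_p/T_s = λ_s/λ_p = 393/1160 = 0.3388.
Then L ∝ R²T⁴ gives L_p/L_s = (0.500)² × (0.3388)⁴ = 0.2500 × 0.01317 = 0.003294.

0.00329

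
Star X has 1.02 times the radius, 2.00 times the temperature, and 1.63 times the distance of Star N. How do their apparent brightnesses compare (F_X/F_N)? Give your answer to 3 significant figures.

L_X/L_N = (R_X/R_N)²(T_X/T_N)⁴ = (1.02)² × (2.00)⁴ = 16.65.
F_X/F_N = (L_X/L_N)/(d_X/d_N)² = 16.65 / (1.63)² = 6.265.

6.27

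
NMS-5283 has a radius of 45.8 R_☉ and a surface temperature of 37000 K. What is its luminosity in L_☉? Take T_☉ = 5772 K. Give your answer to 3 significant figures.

L/L_☉ = (R/R_☉)² (T/T_☉)⁴ = (45.8)² × (37000/5772)⁴
       = 2098 × (6.410)⁴ = 2098 × 1689 = 3.542×10^6.

3.54×10^6 L_☉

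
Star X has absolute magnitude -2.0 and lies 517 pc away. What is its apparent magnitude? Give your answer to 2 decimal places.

m = M + 5 log₁₀(d/10 pc) = -2.0 + 5 log₁₀(517/10)
  = -2.0 + 5 × 1.713 = -2.0 + 8.57 = 6.57.

6.57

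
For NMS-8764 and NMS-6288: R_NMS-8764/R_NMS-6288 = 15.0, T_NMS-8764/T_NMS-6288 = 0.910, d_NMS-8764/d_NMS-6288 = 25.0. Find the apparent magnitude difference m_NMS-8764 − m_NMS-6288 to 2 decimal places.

L_NMS-8764/L_NMS-6288 = (15.0)²(0.910)⁴ = 154.3.
F_NMS-8764/F_NMS-6288 = (L_NMS-8764/L_NMS-6288)/(d_NMS-8764/d_NMS-6288)² = 154.3/625.0 = 0.2469.
m_NMS-8764 − m_NMS-6288 = −2.5 log₁₀(0.2469) = 1.52.

1.52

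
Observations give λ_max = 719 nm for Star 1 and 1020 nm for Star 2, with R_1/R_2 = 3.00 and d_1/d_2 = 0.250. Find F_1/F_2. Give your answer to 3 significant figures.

583

Wien's law: T_1/T_2 = λ_2/λ_1 = 1020/719 = 1.419.
L_1/L_2 = (R_1/R_2)²(T_1/T_2)⁴ = (3.00)²(1.419)⁴ = 36.45.
F_1/F_2 = (L_1/L_2)/(d_1/d_2)² = 36.45/(0.250)² = 583.2.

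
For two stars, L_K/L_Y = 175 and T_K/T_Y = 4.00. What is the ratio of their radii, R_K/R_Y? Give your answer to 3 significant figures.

L ∝ R²T⁴ gives R ∝ √L / T², so
R_K/R_Y = √(175) / (4.00)² = 13.23 / 16.00 = 0.8268.

0.827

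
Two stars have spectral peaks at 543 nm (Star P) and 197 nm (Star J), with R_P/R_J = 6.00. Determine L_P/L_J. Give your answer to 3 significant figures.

0.624

Wien's law gives T ∝ 1/λ_max, so T_P/T_J = λ_J/λ_P = 197/543 = 0.3628.
Then L ∝ R²T⁴ gives L_P/L_J = (6.00)² × (0.3628)⁴ = 36.00 × 0.01732 = 0.6237.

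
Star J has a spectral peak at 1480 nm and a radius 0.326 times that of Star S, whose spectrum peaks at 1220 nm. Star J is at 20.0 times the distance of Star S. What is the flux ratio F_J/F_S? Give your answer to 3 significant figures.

Wien's law: T_J/T_S = λ_S/λ_J = 1220/1480 = 0.8243.
L_J/L_S = (R_J/R_S)²(T_J/T_S)⁴ = (0.326)²(0.8243)⁴ = 0.04907.
F_J/F_S = (L_J/L_S)/(d_J/d_S)² = 0.04907/(20.0)² = 1.227×10^-4.

1.23×10^-4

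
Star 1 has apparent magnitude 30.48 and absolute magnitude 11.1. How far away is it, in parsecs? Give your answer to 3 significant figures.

7.52×10^4 pc

m − M = 5 log₁₀(d/10 pc)
30.48 − (11.1) = 19.38 = 5 log₁₀(d/10)
d = 10 × 10^(19.38/5) = 10 × 10^3.876 = 7.516×10^4 pc.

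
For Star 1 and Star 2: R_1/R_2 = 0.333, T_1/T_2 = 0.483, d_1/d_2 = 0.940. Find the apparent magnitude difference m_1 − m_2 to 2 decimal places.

L_1/L_2 = (0.333)²(0.483)⁴ = 0.006035.
F_1/F_2 = (L_1/L_2)/(d_1/d_2)² = 0.006035/0.8836 = 0.006830.
m_1 − m_2 = −2.5 log₁₀(0.006830) = 5.41.

5.41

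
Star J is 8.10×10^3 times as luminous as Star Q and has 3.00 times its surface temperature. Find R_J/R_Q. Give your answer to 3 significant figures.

10.0

L ∝ R²T⁴ gives R ∝ √L / T², so
R_J/R_Q = √(8.10×10^3) / (3.00)² = 90.00 / 9.000 = 10.00.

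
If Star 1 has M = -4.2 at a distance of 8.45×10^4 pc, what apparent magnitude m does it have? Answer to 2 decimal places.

15.43

m = M + 5 log₁₀(d/10 pc) = -4.2 + 5 log₁₀(8.45×10^4/10)
  = -4.2 + 5 × 3.927 = -4.2 + 19.63 = 15.43.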